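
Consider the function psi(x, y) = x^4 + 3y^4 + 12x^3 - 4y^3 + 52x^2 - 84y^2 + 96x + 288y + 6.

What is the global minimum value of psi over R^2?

psi(x,y) separates as P(x) + Q(y) + 6, so its minimum is min P + min Q + 6.
P'(x) = 4(x + 2)(x + 3)(x + 4) vanishes at x ∈ {-4, -3, -2}; Q'(y) = 12(y - 3)(y - 2)(y + 4) vanishes at y ∈ {-4, 2, 3}.
Local minima of P (where P''>0): P(-4)=-64, P(-2)=-64. Local minima of Q: Q(-4)=-1472, Q(3)=243.
So the global minimum of psi is P(-4) + Q(-4) + 6 = -64 − 1472 + 6 = -1530, attained at (-4, -4).

-1530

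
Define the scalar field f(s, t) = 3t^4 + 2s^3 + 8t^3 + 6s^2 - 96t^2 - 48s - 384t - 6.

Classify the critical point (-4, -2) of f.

The mixed partial ∂²f/∂s∂t is 0, so the Hessian at any point is diag(f_ss, f_tt) = diag(12(s + 1), 12(3t^2 + 4t - 16)).
At (-4, -2): H = diag(-36, -144).
Both eigenvalues are negative, so H is negative definite: a local maximum.

local maximum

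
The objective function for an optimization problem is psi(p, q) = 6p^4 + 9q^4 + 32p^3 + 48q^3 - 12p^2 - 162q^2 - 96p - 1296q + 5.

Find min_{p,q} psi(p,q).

-3636

psi(p,q) separates as A(p) + B(q) + 5, so its minimum is min A + min B + 5.
A'(p) = 24(p - 1)(p + 1)(p + 4) vanishes at p ∈ {-4, -1, 1}; B'(q) = 36(q - 3)(q + 3)(q + 4) vanishes at q ∈ {-4, -3, 3}.
Local minima of A (where A''>0): A(-4)=-320, A(1)=-70. Local minima of B: B(-4)=1824, B(3)=-3321.
So the global minimum of psi is A(-4) + B(3) + 5 = -320 − 3321 + 5 = -3636, attained at (-4, 3).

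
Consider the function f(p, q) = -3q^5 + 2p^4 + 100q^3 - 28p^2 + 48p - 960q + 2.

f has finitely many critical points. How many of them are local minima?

4

f separates as a function of p plus a function of q, so ∇f=0 decouples.
∂f/∂p = 8(p - 2)(p - 1)(p + 3) = 0 at p ∈ {-3, 1, 2}; ∂f/∂q = -15(q - 4)(q - 2)(q + 2)(q + 4) = 0 at q ∈ {-4, -2, 2, 4}.
The Hessian is diagonal: diag(f_pp, f_qq). Second derivatives: f_pp(-3)=160, f_pp(1)=-32, f_pp(2)=40; f_qq(-4)=1440, f_qq(-2)=-720, f_qq(2)=720, f_qq(4)=-1440.
Local minima occur where both diagonal entries positive: (-3, -4), (-3, 2), (2, -4), (2, 2). Count: 4.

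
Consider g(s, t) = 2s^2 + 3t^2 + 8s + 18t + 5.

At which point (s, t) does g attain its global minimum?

(-2, -3)

g(s,t) separates as P(s) + Q(t) + 5, so its minimum is min P + min Q + 5.
P'(s) = 4s + 8 vanishes at s ∈ {-2}; Q'(t) = 6(t + 3) vanishes at t ∈ {-3}.
Local minima of P (where P''>0): P(-2)=-8. Local minima of Q: Q(-3)=-27.
So the global minimum of g is P(-2) + Q(-3) + 5 = -8 − 27 + 5 = -30, attained at (-2, -3).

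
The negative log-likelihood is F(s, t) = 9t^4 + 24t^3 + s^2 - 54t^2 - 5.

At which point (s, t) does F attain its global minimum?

(0, -3)

F(s,t) separates as P(s) + Q(t) − 5, so its minimum is min P + min Q − 5.
P'(s) = 2s vanishes at s ∈ {0}; Q'(t) = 36t(t - 1)(t + 3) vanishes at t ∈ {-3, 0, 1}.
Local minima of P (where P''>0): P(0)=0. Local minima of Q: Q(-3)=-405, Q(1)=-21.
So the global minimum of F is P(0) + Q(-3) − 5 = 0 − 405 − 5 = -410, attained at (0, -3).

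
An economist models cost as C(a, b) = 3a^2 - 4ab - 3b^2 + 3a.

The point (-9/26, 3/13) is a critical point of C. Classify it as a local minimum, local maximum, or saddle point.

The Hessian of C is constant: H = [[6, -4], [-4, -6]].
det(H) = 6·(-6) − (-4)² = -52.
Since det(H) < 0, H is indefinite and the critical point is a saddle point.

saddle point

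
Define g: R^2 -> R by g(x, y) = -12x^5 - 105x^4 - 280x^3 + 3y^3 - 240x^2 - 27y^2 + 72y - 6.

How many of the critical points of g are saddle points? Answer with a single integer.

g separates as a function of x plus a function of y, so ∇g=0 decouples.
∂g/∂x = -60x(x + 1)(x + 2)(x + 4) = 0 at x ∈ {-4, -2, -1, 0}; ∂g/∂y = 9(y - 4)(y - 2) = 0 at y ∈ {2, 4}.
The Hessian is diagonal: diag(g_xx, g_yy). Second derivatives: g_xx(-4)=1440, g_xx(-2)=-240, g_xx(-1)=180, g_xx(0)=-480; g_yy(2)=-18, g_yy(4)=18.
Saddle points occur where the two diagonal entries have opposite signs: (-4, 2), (-2, 4), (-1, 2), (0, 4). Count: 4.

4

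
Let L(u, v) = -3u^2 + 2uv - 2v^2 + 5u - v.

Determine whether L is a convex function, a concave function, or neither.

concave

L is quadratic, so its Hessian is the constant matrix H = [[-6, 2], [2, -4]].
det(H) = 20, tr(H) = -10.
det(H) > 0 and tr(H) < 0, so H is negative definite everywhere: concave.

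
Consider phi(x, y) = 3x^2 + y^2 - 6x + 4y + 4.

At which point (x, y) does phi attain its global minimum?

(1, -2)

phi(x,y) separates as P(x) + Q(y) + 4, so its minimum is min P + min Q + 4.
P'(x) = 6x - 6 vanishes at x ∈ {1}; Q'(y) = 2y + 4 vanishes at y ∈ {-2}.
Local minima of P (where P''>0): P(1)=-3. Local minima of Q: Q(-2)=-4.
So the global minimum of phi is P(1) + Q(-2) + 4 = -3 − 4 + 4 = -3, attained at (1, -2).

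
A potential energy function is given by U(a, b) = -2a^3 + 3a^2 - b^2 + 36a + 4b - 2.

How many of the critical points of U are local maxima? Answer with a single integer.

U separates as a function of a plus a function of b, so ∇U=0 decouples.
∂U/∂a = -6(a - 3)(a + 2) = 0 at a ∈ {-2, 3}; ∂U/∂b = -2(b - 2) = 0 at b ∈ {2}.
The Hessian is diagonal: diag(U_aa, U_bb). Second derivatives: U_aa(-2)=30, U_aa(3)=-30; U_bb(2)=-2.
Local maxima occur where both diagonal entries negative: (3, 2). Count: 1.

1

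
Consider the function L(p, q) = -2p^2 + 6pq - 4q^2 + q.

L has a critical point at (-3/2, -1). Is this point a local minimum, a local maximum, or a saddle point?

saddle point

The Hessian of L is constant: H = [[-4, 6], [6, -8]].
det(H) = (-4)·(-8) − 6² = -4.
Since det(H) < 0, H is indefinite and the critical point is a saddle point.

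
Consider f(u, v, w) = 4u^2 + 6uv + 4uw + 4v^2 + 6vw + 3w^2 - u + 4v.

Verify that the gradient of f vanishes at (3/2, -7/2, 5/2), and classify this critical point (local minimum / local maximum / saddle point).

local minimum

∇f = (8u + 6v + 4w - 1, 6u + 8v + 6w + 4, 4u + 6v + 6w); substituting (3/2, -7/2, 5/2) gives ∇f = (0, 0, 0), so (3/2, -7/2, 5/2) is indeed a critical point.
The Hessian is constant: H = [[8, 6, 4], [6, 8, 6], [4, 6, 6]].
Leading principal minors: Δ₁ = 8, Δ₂ = 28, Δ₃ = 40.
All leading minors are positive, so H is positive definite: a local minimum.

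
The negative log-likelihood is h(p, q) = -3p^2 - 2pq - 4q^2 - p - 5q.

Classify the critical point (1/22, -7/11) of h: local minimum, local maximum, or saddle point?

The Hessian of h is constant: H = [[-6, -2], [-2, -8]].
det(H) = (-6)·(-8) − (-2)² = 44.
det(H) > 0 and tr(H) = -14 < 0, so H is negative definite and the point is a local maximum.

local maximum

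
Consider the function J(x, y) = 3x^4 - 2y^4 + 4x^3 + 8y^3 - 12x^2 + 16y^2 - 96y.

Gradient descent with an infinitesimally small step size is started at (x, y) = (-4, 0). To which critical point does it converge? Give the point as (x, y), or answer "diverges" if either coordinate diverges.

J is separable, so gradient descent decouples: x follows -∂J/∂x, y follows -∂J/∂y.
∂J/∂x = 12x(x - 1)(x + 2); at x=-4 this is -480, so x increases.
∂J/∂y = -8(y - 3)(y - 2)(y + 2); at y=0 this is -96, so y increases.
x converges to its nearest critical value -2 (a local min of the x-part); y converges to 2. The iterate converges to (-2, 2).

(-2, 2)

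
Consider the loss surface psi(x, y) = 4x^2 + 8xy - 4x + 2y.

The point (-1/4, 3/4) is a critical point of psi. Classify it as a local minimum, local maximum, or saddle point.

The Hessian of psi is constant: H = [[8, 8], [8, 0]].
det(H) = 8·0 − 8² = -64.
Since det(H) < 0, H is indefinite and the critical point is a saddle point.

saddle point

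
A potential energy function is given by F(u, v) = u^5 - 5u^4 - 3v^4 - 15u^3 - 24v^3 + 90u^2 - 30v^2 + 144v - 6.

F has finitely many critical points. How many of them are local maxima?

F separates as a function of u plus a function of v, so ∇F=0 decouples.
∂F/∂u = 5u(u - 4)(u - 3)(u + 3) = 0 at u ∈ {-3, 0, 3, 4}; ∂F/∂v = -12(v - 1)(v + 3)(v + 4) = 0 at v ∈ {-4, -3, 1}.
The Hessian is diagonal: diag(F_uu, F_vv). Second derivatives: F_uu(-3)=-630, F_uu(0)=180, F_uu(3)=-90, F_uu(4)=140; F_vv(-4)=-60, F_vv(-3)=48, F_vv(1)=-240.
Local maxima occur where both diagonal entries negative: (-3, -4), (-3, 1), (3, -4), (3, 1). Count: 4.

4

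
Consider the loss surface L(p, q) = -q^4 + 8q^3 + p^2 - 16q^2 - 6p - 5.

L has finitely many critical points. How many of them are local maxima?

L separates as a function of p plus a function of q, so ∇L=0 decouples.
∂L/∂p = 2(p - 3) = 0 at p ∈ {3}; ∂L/∂q = -4q(q - 4)(q - 2) = 0 at q ∈ {0, 2, 4}.
The Hessian is diagonal: diag(L_pp, L_qq). Second derivatives: L_pp(3)=2; L_qq(0)=-32, L_qq(2)=16, L_qq(4)=-32.
Local maxima occur where both diagonal entries negative: none. Count: 0.

0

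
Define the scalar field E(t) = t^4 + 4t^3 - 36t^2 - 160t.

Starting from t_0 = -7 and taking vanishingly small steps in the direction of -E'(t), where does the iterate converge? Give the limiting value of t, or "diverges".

-5

E'(t) = 4(t - 4)(t + 2)(t + 5), so E'(-7) = -440.
Gradient descent moves in the -E' direction, i.e. t is increasing.
The nearest critical point in that direction is t = -5, where E'' = 108 > 0 (a local minimum). The iterate converges there.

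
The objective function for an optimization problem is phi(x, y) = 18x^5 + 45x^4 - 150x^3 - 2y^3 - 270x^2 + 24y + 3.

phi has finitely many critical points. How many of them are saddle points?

4

phi separates as a function of x plus a function of y, so ∇phi=0 decouples.
∂phi/∂x = 90x(x - 2)(x + 1)(x + 3) = 0 at x ∈ {-3, -1, 0, 2}; ∂phi/∂y = -6(y - 2)(y + 2) = 0 at y ∈ {-2, 2}.
The Hessian is diagonal: diag(phi_xx, phi_yy). Second derivatives: phi_xx(-3)=-2700, phi_xx(-1)=540, phi_xx(0)=-540, phi_xx(2)=2700; phi_yy(-2)=24, phi_yy(2)=-24.
Saddle points occur where the two diagonal entries have opposite signs: (-3, -2), (-1, 2), (0, -2), (2, 2). Count: 4.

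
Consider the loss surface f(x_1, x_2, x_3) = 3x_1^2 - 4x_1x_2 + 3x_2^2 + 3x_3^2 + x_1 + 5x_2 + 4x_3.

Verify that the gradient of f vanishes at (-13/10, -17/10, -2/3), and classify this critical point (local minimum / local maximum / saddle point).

∇f = (6x_1 - 4x_2 + 1, -4x_1 + 6x_2 + 5, 6x_3 + 4); substituting (-13/10, -17/10, -2/3) gives ∇f = (0, 0, 0), so (-13/10, -17/10, -2/3) is indeed a critical point.
The Hessian is constant: H = [[6, -4, 0], [-4, 6, 0], [0, 0, 6]].
Leading principal minors: Δ₁ = 6, Δ₂ = 20, Δ₃ = 120.
All leading minors are positive, so H is positive definite: a local minimum.

local minimum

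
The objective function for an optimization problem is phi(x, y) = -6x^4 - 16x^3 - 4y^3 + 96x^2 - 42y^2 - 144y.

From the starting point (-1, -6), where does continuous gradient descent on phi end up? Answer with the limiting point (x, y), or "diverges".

phi is separable, so gradient descent decouples: x follows -∂phi/∂x, y follows -∂phi/∂y.
∂phi/∂x = -24x(x - 2)(x + 4); at x=-1 this is -216, so x increases.
∂phi/∂y = -12(y + 3)(y + 4); at y=-6 this is -72, so y increases.
x converges to its nearest critical value 0 (a local min of the x-part); y converges to -4. The iterate converges to (0, -4).

(0, -4)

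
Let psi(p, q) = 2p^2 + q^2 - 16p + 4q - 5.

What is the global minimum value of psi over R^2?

-41

psi(p,q) separates as A(p) + B(q) − 5, so its minimum is min A + min B − 5.
A'(p) = 4p - 16 vanishes at p ∈ {4}; B'(q) = 2q + 4 vanishes at q ∈ {-2}.
Local minima of A (where A''>0): A(4)=-32. Local minima of B: B(-2)=-4.
So the global minimum of psi is A(4) + B(-2) − 5 = -32 − 4 − 5 = -41, attained at (4, -2).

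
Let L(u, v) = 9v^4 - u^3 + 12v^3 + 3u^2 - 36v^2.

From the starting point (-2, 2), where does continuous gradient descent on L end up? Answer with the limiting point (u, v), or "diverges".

(0, 1)

L is separable, so gradient descent decouples: u follows -∂L/∂u, v follows -∂L/∂v.
∂L/∂u = -3u(u - 2); at u=-2 this is -24, so u increases.
∂L/∂v = 36v(v - 1)(v + 2); at v=2 this is 288, so v decreases.
u converges to its nearest critical value 0 (a local min of the u-part); v converges to 1. The iterate converges to (0, 1).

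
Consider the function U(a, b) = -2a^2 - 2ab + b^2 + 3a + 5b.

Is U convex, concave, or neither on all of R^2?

U is quadratic, so its Hessian is the constant matrix H = [[-4, -2], [-2, 2]].
det(H) = -12, tr(H) = -2.
det(H) < 0, so H is indefinite: neither convex nor concave.

neither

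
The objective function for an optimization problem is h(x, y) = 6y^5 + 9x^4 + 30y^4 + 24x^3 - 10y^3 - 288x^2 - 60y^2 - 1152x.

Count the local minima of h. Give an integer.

h separates as a function of x plus a function of y, so ∇h=0 decouples.
∂h/∂x = 36(x - 4)(x + 2)(x + 4) = 0 at x ∈ {-4, -2, 4}; ∂h/∂y = 30y(y - 1)(y + 1)(y + 4) = 0 at y ∈ {-4, -1, 0, 1}.
The Hessian is diagonal: diag(h_xx, h_yy). Second derivatives: h_xx(-4)=576, h_xx(-2)=-432, h_xx(4)=1728; h_yy(-4)=-1800, h_yy(-1)=180, h_yy(0)=-120, h_yy(1)=300.
Local minima occur where both diagonal entries positive: (-4, -1), (-4, 1), (4, -1), (4, 1). Count: 4.

4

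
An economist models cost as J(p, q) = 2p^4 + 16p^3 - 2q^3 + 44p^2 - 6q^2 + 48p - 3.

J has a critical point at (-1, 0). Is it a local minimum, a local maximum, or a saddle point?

The mixed partial ∂²J/∂p∂q is 0, so the Hessian at any point is diag(J_pp, J_qq) = diag(8(3p^2 + 12p + 11), -12(q + 1)).
At (-1, 0): H = diag(16, -12).
The eigenvalues have opposite signs, so H is indefinite: a saddle point.

saddle point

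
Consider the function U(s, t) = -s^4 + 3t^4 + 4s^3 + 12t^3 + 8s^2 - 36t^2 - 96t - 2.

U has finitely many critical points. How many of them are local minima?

U separates as a function of s plus a function of t, so ∇U=0 decouples.
∂U/∂s = -4s(s - 4)(s + 1) = 0 at s ∈ {-1, 0, 4}; ∂U/∂t = 12(t - 2)(t + 1)(t + 4) = 0 at t ∈ {-4, -1, 2}.
The Hessian is diagonal: diag(U_ss, U_tt). Second derivatives: U_ss(-1)=-20, U_ss(0)=16, U_ss(4)=-80; U_tt(-4)=216, U_tt(-1)=-108, U_tt(2)=216.
Local minima occur where both diagonal entries positive: (0, -4), (0, 2). Count: 2.

2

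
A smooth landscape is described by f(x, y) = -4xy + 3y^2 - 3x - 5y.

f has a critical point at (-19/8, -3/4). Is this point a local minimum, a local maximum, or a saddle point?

saddle point

The Hessian of f is constant: H = [[0, -4], [-4, 6]].
det(H) = 0·6 − (-4)² = -16.
Since det(H) < 0, H is indefinite and the critical point is a saddle point.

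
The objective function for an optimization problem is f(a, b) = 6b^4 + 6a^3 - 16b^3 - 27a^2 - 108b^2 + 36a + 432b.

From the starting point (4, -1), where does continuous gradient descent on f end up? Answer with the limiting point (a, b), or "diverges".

(2, -3)

f is separable, so gradient descent decouples: a follows -∂f/∂a, b follows -∂f/∂b.
∂f/∂a = 18(a - 2)(a - 1); at a=4 this is 108, so a decreases.
∂f/∂b = 24(b - 3)(b - 2)(b + 3); at b=-1 this is 576, so b decreases.
a converges to its nearest critical value 2 (a local min of the a-part); b converges to -3. The iterate converges to (2, -3).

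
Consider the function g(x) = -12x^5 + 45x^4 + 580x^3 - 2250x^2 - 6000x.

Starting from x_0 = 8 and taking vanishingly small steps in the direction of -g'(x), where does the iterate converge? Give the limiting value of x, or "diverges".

diverges

g'(x) = -60(x - 5)(x - 4)(x + 1)(x + 5), so g'(8) = -84240.
Gradient descent moves in the -g' direction, i.e. x is increasing.
There is no critical point above x=8, and g' keeps the same sign, so the iterate runs off to +∞.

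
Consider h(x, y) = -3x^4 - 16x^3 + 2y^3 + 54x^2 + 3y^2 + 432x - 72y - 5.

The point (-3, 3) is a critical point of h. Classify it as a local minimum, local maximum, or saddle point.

local minimum

The mixed partial ∂²h/∂x∂y is 0, so the Hessian at any point is diag(h_xx, h_yy) = diag(12(-3x^2 - 8x + 9), 6(2y + 1)).
At (-3, 3): H = diag(72, 42).
Both eigenvalues are positive, so H is positive definite: a local minimum.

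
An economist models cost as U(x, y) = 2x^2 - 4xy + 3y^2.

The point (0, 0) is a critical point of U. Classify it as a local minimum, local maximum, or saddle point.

local minimum

The Hessian of U is constant: H = [[4, -4], [-4, 6]].
det(H) = 4·6 − (-4)² = 8.
det(H) > 0 and tr(H) = 10 > 0, so H is positive definite and the point is a local minimum.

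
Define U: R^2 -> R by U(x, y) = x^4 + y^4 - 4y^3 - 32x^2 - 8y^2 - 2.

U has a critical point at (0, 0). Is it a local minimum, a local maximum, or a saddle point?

local maximum

The mixed partial ∂²U/∂x∂y is 0, so the Hessian at any point is diag(U_xx, U_yy) = diag(4(3x^2 - 16), 4(3y^2 - 6y - 4)).
At (0, 0): H = diag(-64, -16).
Both eigenvalues are negative, so H is negative definite: a local maximum.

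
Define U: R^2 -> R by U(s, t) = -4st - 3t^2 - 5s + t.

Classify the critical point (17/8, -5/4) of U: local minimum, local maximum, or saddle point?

The Hessian of U is constant: H = [[0, -4], [-4, -6]].
det(H) = 0·(-6) − (-4)² = -16.
Since det(H) < 0, H is indefinite and the critical point is a saddle point.

saddle point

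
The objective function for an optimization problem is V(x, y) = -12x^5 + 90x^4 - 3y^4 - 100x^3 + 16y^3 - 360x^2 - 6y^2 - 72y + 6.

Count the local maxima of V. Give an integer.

V separates as a function of x plus a function of y, so ∇V=0 decouples.
∂V/∂x = -60x(x - 4)(x - 3)(x + 1) = 0 at x ∈ {-1, 0, 3, 4}; ∂V/∂y = -12(y - 3)(y - 2)(y + 1) = 0 at y ∈ {-1, 2, 3}.
The Hessian is diagonal: diag(V_xx, V_yy). Second derivatives: V_xx(-1)=1200, V_xx(0)=-720, V_xx(3)=720, V_xx(4)=-1200; V_yy(-1)=-144, V_yy(2)=36, V_yy(3)=-48.
Local maxima occur where both diagonal entries negative: (0, -1), (0, 3), (4, -1), (4, 3). Count: 4.

4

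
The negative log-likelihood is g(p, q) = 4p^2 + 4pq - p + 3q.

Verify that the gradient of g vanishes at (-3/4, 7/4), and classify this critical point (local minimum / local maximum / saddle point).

∇g = (8p + 4q - 1, 4p + 3); substituting (-3/4, 7/4) gives ∇g = (0, 0), so (-3/4, 7/4) is indeed a critical point.
The Hessian of g is constant: H = [[8, 4], [4, 0]].
det(H) = 8·0 − 4² = -16.
Since det(H) < 0, H is indefinite and the critical point is a saddle point.

saddle point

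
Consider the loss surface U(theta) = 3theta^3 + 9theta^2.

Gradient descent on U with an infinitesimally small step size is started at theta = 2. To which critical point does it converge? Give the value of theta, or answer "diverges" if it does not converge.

0

U'(theta) = 9theta(theta + 2), so U'(2) = 72.
Gradient descent moves in the -U' direction, i.e. theta is decreasing.
The nearest critical point in that direction is theta = 0, where U'' = 18 > 0 (a local minimum). The iterate converges there.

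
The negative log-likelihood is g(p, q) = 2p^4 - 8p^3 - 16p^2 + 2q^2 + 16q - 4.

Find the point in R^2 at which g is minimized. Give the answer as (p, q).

g(p,q) separates as A(p) + B(q) − 4, so its minimum is min A + min B − 4.
A'(p) = 8p(p - 4)(p + 1) vanishes at p ∈ {-1, 0, 4}; B'(q) = 4q + 16 vanishes at q ∈ {-4}.
Local minima of A (where A''>0): A(-1)=-6, A(4)=-256. Local minima of B: B(-4)=-32.
So the global minimum of g is A(4) + B(-4) − 4 = -256 − 32 − 4 = -292, attained at (4, -4).

(4, -4)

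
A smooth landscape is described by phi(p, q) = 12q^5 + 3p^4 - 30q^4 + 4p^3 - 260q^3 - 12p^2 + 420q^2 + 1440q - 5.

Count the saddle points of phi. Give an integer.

6

phi separates as a function of p plus a function of q, so ∇phi=0 decouples.
∂phi/∂p = 12p(p - 1)(p + 2) = 0 at p ∈ {-2, 0, 1}; ∂phi/∂q = 60(q - 4)(q - 2)(q + 1)(q + 3) = 0 at q ∈ {-3, -1, 2, 4}.
The Hessian is diagonal: diag(phi_pp, phi_qq). Second derivatives: phi_pp(-2)=72, phi_pp(0)=-24, phi_pp(1)=36; phi_qq(-3)=-4200, phi_qq(-1)=1800, phi_qq(2)=-1800, phi_qq(4)=4200.
Saddle points occur where the two diagonal entries have opposite signs: (-2, -3), (-2, 2), (0, -1), (0, 4), (1, -3), (1, 2). Count: 6.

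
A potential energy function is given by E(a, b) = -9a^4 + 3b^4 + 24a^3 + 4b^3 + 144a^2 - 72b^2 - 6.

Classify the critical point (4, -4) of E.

The mixed partial ∂²E/∂a∂b is 0, so the Hessian at any point is diag(E_aa, E_bb) = diag(36(-3a^2 + 4a + 8), 12(3b^2 + 2b - 12)).
At (4, -4): H = diag(-864, 336).
The eigenvalues have opposite signs, so H is indefinite: a saddle point.

saddle point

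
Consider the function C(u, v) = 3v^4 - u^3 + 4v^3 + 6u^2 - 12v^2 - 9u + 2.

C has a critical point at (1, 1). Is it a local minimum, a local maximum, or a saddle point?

The mixed partial ∂²C/∂u∂v is 0, so the Hessian at any point is diag(C_uu, C_vv) = diag(6(-u + 2), 12(3v^2 + 2v - 2)).
At (1, 1): H = diag(6, 36).
Both eigenvalues are positive, so H is positive definite: a local minimum.

local minimum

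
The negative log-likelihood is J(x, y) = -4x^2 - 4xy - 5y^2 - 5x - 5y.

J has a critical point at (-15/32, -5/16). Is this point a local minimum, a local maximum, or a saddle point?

The Hessian of J is constant: H = [[-8, -4], [-4, -10]].
det(H) = (-8)·(-10) − (-4)² = 64.
det(H) > 0 and tr(H) = -18 < 0, so H is negative definite and the point is a local maximum.

local maximum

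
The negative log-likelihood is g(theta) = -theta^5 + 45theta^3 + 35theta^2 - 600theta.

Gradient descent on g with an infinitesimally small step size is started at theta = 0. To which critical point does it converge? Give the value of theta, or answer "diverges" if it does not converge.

g'(theta) = -5(theta - 5)(theta - 2)(theta + 3)(theta + 4), so g'(0) = -600.
Gradient descent moves in the -g' direction, i.e. theta is increasing.
The nearest critical point in that direction is theta = 2, where g'' = 450 > 0 (a local minimum). The iterate converges there.

2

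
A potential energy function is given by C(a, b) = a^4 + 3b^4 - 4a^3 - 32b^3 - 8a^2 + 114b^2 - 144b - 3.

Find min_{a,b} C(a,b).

C(a,b) separates as P(a) + Q(b) − 3, so its minimum is min P + min Q − 3.
P'(a) = 4a(a - 4)(a + 1) vanishes at a ∈ {-1, 0, 4}; Q'(b) = 12(b - 4)(b - 3)(b - 1) vanishes at b ∈ {1, 3, 4}.
Local minima of P (where P''>0): P(-1)=-3, P(4)=-128. Local minima of Q: Q(1)=-59, Q(4)=-32.
So the global minimum of C is P(4) + Q(1) − 3 = -128 − 59 − 3 = -190, attained at (4, 1).

-190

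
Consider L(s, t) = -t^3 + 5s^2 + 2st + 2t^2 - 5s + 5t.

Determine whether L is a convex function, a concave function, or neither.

The term -t^3 is cubic, so the Hessian is not constant.
∂²L/∂t² = -6t + 4, which takes both signs as t varies (negative for sufficiently large t). A diagonal entry of the Hessian changing sign means the Hessian is neither positive- nor negative-semidefinite on all of R^2.

neither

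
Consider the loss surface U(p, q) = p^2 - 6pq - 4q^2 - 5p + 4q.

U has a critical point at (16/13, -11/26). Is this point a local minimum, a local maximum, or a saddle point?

saddle point

The Hessian of U is constant: H = [[2, -6], [-6, -8]].
det(H) = 2·(-8) − (-6)² = -52.
Since det(H) < 0, H is indefinite and the critical point is a saddle point.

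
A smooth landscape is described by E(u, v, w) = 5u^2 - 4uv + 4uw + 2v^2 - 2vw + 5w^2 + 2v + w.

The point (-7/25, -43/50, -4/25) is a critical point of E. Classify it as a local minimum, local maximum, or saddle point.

The Hessian is constant: H = [[10, -4, 4], [-4, 4, -2], [4, -2, 10]].
Leading principal minors: Δ₁ = 10, Δ₂ = 24, Δ₃ = 200.
All leading minors are positive, so H is positive definite: a local minimum.

local minimum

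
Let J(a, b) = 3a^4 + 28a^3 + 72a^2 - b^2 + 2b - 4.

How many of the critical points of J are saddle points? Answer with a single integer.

2

J separates as a function of a plus a function of b, so ∇J=0 decouples.
∂J/∂a = 12a(a + 3)(a + 4) = 0 at a ∈ {-4, -3, 0}; ∂J/∂b = -2(b - 1) = 0 at b ∈ {1}.
The Hessian is diagonal: diag(J_aa, J_bb). Second derivatives: J_aa(-4)=48, J_aa(-3)=-36, J_aa(0)=144; J_bb(1)=-2.
Saddle points occur where the two diagonal entries have opposite signs: (-4, 1), (0, 1). Count: 2.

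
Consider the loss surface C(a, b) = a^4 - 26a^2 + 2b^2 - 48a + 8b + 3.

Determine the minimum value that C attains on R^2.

C(a,b) separates as P(a) + Q(b) + 3, so its minimum is min P + min Q + 3.
P'(a) = 4(a - 4)(a + 1)(a + 3) vanishes at a ∈ {-3, -1, 4}; Q'(b) = 4b + 8 vanishes at b ∈ {-2}.
Local minima of P (where P''>0): P(-3)=-9, P(4)=-352. Local minima of Q: Q(-2)=-8.
So the global minimum of C is P(4) + Q(-2) + 3 = -352 − 8 + 3 = -357, attained at (4, -2).

-357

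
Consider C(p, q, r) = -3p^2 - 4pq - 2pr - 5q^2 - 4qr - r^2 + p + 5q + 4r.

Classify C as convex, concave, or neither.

C is quadratic, so its Hessian is the constant matrix H = [[-6, -4, -2], [-4, -10, -4], [-2, -4, -2]].
Leading principal minors: -6, 44, -16.
Signs alternate −, +, − ⇒ H ≺ 0 ⇒ concave.

concave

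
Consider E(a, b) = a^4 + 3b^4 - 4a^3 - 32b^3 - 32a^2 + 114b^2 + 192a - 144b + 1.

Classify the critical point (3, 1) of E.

saddle point

The mixed partial ∂²E/∂a∂b is 0, so the Hessian at any point is diag(E_aa, E_bb) = diag(4(3a^2 - 6a - 16), 12(3b^2 - 16b + 19)).
At (3, 1): H = diag(-28, 72).
The eigenvalues have opposite signs, so H is indefinite: a saddle point.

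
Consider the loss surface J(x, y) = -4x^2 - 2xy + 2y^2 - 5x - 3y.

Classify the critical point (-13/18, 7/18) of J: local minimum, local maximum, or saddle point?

The Hessian of J is constant: H = [[-8, -2], [-2, 4]].
det(H) = (-8)·4 − (-2)² = -36.
Since det(H) < 0, H is indefinite and the critical point is a saddle point.

saddle point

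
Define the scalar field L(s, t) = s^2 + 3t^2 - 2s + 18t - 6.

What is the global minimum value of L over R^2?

-34

L(s,t) separates as P(s) + Q(t) − 6, so its minimum is min P + min Q − 6.
P'(s) = 2s - 2 vanishes at s ∈ {1}; Q'(t) = 6(t + 3) vanishes at t ∈ {-3}.
Local minima of P (where P''>0): P(1)=-1. Local minima of Q: Q(-3)=-27.
So the global minimum of L is P(1) + Q(-3) − 6 = -1 − 27 − 6 = -34, attained at (1, -3).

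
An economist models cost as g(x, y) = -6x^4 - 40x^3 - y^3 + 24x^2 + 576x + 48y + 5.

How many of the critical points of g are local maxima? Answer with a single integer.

g separates as a function of x plus a function of y, so ∇g=0 decouples.
∂g/∂x = -24(x - 2)(x + 3)(x + 4) = 0 at x ∈ {-4, -3, 2}; ∂g/∂y = -3(y - 4)(y + 4) = 0 at y ∈ {-4, 4}.
The Hessian is diagonal: diag(g_xx, g_yy). Second derivatives: g_xx(-4)=-144, g_xx(-3)=120, g_xx(2)=-720; g_yy(-4)=24, g_yy(4)=-24.
Local maxima occur where both diagonal entries negative: (-4, 4), (2, 4). Count: 2.

2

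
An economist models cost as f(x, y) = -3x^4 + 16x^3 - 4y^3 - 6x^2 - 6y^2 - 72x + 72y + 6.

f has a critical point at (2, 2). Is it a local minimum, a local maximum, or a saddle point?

saddle point

The mixed partial ∂²f/∂x∂y is 0, so the Hessian at any point is diag(f_xx, f_yy) = diag(12(-3x^2 + 8x - 1), -12(2y + 1)).
At (2, 2): H = diag(36, -60).
The eigenvalues have opposite signs, so H is indefinite: a saddle point.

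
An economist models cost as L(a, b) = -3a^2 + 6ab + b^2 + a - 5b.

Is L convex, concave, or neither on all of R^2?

neither

L is quadratic, so its Hessian is the constant matrix H = [[-6, 6], [6, 2]].
det(H) = -48, tr(H) = -4.
det(H) < 0, so H is indefinite: neither convex nor concave.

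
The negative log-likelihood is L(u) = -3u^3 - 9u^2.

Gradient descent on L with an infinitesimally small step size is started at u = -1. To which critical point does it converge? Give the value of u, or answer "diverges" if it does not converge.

L'(u) = -9u(u + 2), so L'(-1) = 9.
Gradient descent moves in the -L' direction, i.e. u is decreasing.
The nearest critical point in that direction is u = -2, where L'' = 18 > 0 (a local minimum). The iterate converges there.

-2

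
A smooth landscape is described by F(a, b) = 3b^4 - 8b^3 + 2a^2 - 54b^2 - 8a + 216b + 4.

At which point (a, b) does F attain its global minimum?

(2, -3)

F(a,b) separates as P(a) + Q(b) + 4, so its minimum is min P + min Q + 4.
P'(a) = 4a - 8 vanishes at a ∈ {2}; Q'(b) = 12(b - 3)(b - 2)(b + 3) vanishes at b ∈ {-3, 2, 3}.
Local minima of P (where P''>0): P(2)=-8. Local minima of Q: Q(-3)=-675, Q(3)=189.
So the global minimum of F is P(2) + Q(-3) + 4 = -8 − 675 + 4 = -679, attained at (2, -3).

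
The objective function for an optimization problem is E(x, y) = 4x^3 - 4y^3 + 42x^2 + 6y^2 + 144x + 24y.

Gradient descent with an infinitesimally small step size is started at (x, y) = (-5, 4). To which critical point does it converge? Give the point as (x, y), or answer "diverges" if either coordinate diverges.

diverges

E is separable, so gradient descent decouples: x follows -∂E/∂x, y follows -∂E/∂y.
∂E/∂x = 12(x + 3)(x + 4); at x=-5 this is 24, so x decreases.
∂E/∂y = -12(y - 2)(y + 1); at y=4 this is -120, so y increases.
The x-coordinate has no critical point in that direction and runs off to infinity.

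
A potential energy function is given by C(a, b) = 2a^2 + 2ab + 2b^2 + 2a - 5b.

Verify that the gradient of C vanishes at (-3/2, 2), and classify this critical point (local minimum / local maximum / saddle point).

local minimum

∇C = (4a + 2b + 2, 2a + 4b - 5); substituting (-3/2, 2) gives ∇C = (0, 0), so (-3/2, 2) is indeed a critical point.
The Hessian of C is constant: H = [[4, 2], [2, 4]].
det(H) = 4·4 − 2² = 12.
det(H) > 0 and tr(H) = 8 > 0, so H is positive definite and the point is a local minimum.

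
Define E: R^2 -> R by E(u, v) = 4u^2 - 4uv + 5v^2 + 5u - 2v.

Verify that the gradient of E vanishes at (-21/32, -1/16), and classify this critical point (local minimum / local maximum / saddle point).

local minimum

∇E = (8u - 4v + 5, -4u + 10v - 2); substituting (-21/32, -1/16) gives ∇E = (0, 0), so (-21/32, -1/16) is indeed a critical point.
The Hessian of E is constant: H = [[8, -4], [-4, 10]].
det(H) = 8·10 − (-4)² = 64.
det(H) > 0 and tr(H) = 18 > 0, so H is positive definite and the point is a local minimum.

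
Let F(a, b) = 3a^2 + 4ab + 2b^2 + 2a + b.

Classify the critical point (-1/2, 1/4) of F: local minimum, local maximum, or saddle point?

The Hessian of F is constant: H = [[6, 4], [4, 4]].
det(H) = 6·4 − 4² = 8.
det(H) > 0 and tr(H) = 10 > 0, so H is positive definite and the point is a local minimum.

local minimum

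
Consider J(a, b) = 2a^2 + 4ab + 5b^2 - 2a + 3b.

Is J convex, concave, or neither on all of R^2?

J is quadratic, so its Hessian is the constant matrix H = [[4, 4], [4, 10]].
det(H) = 24, tr(H) = 14.
det(H) > 0 and tr(H) > 0, so H is positive definite everywhere: convex.

convex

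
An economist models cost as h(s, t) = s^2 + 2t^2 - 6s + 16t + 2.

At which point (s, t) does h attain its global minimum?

(3, -4)

h(s,t) separates as P(s) + Q(t) + 2, so its minimum is min P + min Q + 2.
P'(s) = 2s - 6 vanishes at s ∈ {3}; Q'(t) = 4(t + 4) vanishes at t ∈ {-4}.
Local minima of P (where P''>0): P(3)=-9. Local minima of Q: Q(-4)=-32.
So the global minimum of h is P(3) + Q(-4) + 2 = -9 − 32 + 2 = -39, attained at (3, -4).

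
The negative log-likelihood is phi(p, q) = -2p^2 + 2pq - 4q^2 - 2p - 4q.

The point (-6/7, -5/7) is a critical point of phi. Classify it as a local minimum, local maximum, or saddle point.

local maximum

The Hessian of phi is constant: H = [[-4, 2], [2, -8]].
det(H) = (-4)·(-8) − 2² = 28.
det(H) > 0 and tr(H) = -12 < 0, so H is negative definite and the point is a local maximum.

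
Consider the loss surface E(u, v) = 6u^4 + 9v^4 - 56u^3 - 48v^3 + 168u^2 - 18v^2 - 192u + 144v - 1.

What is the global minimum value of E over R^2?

E(u,v) separates as P(u) + Q(v) − 1, so its minimum is min P + min Q − 1.
P'(u) = 24(u - 4)(u - 2)(u - 1) vanishes at u ∈ {1, 2, 4}; Q'(v) = 36(v - 4)(v - 1)(v + 1) vanishes at v ∈ {-1, 1, 4}.
Local minima of P (where P''>0): P(1)=-74, P(4)=-128. Local minima of Q: Q(-1)=-105, Q(4)=-480.
So the global minimum of E is P(4) + Q(4) − 1 = -128 − 480 − 1 = -609, attained at (4, 4).

-609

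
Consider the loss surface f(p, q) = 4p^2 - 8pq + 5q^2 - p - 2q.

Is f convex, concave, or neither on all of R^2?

f is quadratic, so its Hessian is the constant matrix H = [[8, -8], [-8, 10]].
det(H) = 16, tr(H) = 18.
det(H) > 0 and tr(H) > 0, so H is positive definite everywhere: convex.

convex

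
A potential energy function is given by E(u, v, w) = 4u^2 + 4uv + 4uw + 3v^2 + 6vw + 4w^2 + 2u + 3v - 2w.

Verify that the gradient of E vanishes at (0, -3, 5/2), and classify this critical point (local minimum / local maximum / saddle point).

∇E = (8u + 4v + 4w + 2, 4u + 6v + 6w + 3, 4u + 6v + 8w - 2); substituting (0, -3, 5/2) gives ∇E = (0, 0, 0), so (0, -3, 5/2) is indeed a critical point.
The Hessian is constant: H = [[8, 4, 4], [4, 6, 6], [4, 6, 8]].
Leading principal minors: Δ₁ = 8, Δ₂ = 32, Δ₃ = 64.
All leading minors are positive, so H is positive definite: a local minimum.

local minimum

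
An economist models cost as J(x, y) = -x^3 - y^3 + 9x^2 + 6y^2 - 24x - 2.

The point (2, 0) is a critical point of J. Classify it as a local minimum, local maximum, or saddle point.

The mixed partial ∂²J/∂x∂y is 0, so the Hessian at any point is diag(J_xx, J_yy) = diag(6(-x + 3), 6(-y + 2)).
At (2, 0): H = diag(6, 12).
Both eigenvalues are positive, so H is positive definite: a local minimum.

local minimum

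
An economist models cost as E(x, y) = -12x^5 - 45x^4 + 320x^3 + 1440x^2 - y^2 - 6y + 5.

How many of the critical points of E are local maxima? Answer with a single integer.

2

E separates as a function of x plus a function of y, so ∇E=0 decouples.
∂E/∂x = -60x(x - 4)(x + 3)(x + 4) = 0 at x ∈ {-4, -3, 0, 4}; ∂E/∂y = -2(y + 3) = 0 at y ∈ {-3}.
The Hessian is diagonal: diag(E_xx, E_yy). Second derivatives: E_xx(-4)=1920, E_xx(-3)=-1260, E_xx(0)=2880, E_xx(4)=-13440; E_yy(-3)=-2.
Local maxima occur where both diagonal entries negative: (-3, -3), (4, -3). Count: 2.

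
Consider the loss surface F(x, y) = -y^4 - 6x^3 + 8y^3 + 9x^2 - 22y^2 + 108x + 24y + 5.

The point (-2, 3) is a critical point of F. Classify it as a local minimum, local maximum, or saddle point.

saddle point

The mixed partial ∂²F/∂x∂y is 0, so the Hessian at any point is diag(F_xx, F_yy) = diag(18(-2x + 1), 4(-3y^2 + 12y - 11)).
At (-2, 3): H = diag(90, -8).
The eigenvalues have opposite signs, so H is indefinite: a saddle point.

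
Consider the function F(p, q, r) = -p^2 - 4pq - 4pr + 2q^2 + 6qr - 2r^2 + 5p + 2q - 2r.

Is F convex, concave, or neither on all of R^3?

F is quadratic, so its Hessian is the constant matrix H = [[-2, -4, -4], [-4, 4, 6], [-4, 6, -4]].
Leading principal minors: -2, -24, 296.
Neither pattern holds ⇒ H is indefinite ⇒ neither convex nor concave.

neither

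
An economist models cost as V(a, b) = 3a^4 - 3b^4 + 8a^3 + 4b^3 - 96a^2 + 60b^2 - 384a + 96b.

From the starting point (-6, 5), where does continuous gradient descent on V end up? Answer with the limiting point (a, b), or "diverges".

diverges

V is separable, so gradient descent decouples: a follows -∂V/∂a, b follows -∂V/∂b.
∂V/∂a = 12(a - 4)(a + 2)(a + 4); at a=-6 this is -960, so a increases.
∂V/∂b = -12(b - 4)(b + 1)(b + 2); at b=5 this is -504, so b increases.
The b-coordinate has no critical point in that direction and runs off to infinity.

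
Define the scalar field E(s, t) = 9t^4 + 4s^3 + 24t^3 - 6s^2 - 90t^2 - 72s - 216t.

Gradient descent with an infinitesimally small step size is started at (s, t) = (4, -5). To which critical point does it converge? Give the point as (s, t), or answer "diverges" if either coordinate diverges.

(3, -3)

E is separable, so gradient descent decouples: s follows -∂E/∂s, t follows -∂E/∂t.
∂E/∂s = 12(s - 3)(s + 2); at s=4 this is 72, so s decreases.
∂E/∂t = 36(t - 2)(t + 1)(t + 3); at t=-5 this is -2016, so t increases.
s converges to its nearest critical value 3 (a local min of the s-part); t converges to -3. The iterate converges to (3, -3).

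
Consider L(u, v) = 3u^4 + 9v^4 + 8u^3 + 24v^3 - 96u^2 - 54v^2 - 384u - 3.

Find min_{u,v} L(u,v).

L(u,v) separates as P(u) + Q(v) − 3, so its minimum is min P + min Q − 3.
P'(u) = 12(u - 4)(u + 2)(u + 4) vanishes at u ∈ {-4, -2, 4}; Q'(v) = 36v(v - 1)(v + 3) vanishes at v ∈ {-3, 0, 1}.
Local minima of P (where P''>0): P(-4)=256, P(4)=-1792. Local minima of Q: Q(-3)=-405, Q(1)=-21.
So the global minimum of L is P(4) + Q(-3) − 3 = -1792 − 405 − 3 = -2200, attained at (4, -3).

-2200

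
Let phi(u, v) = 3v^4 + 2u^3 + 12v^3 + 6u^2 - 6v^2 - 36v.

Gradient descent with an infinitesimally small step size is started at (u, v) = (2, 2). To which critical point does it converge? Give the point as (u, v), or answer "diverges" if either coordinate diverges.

(0, 1)

phi is separable, so gradient descent decouples: u follows -∂phi/∂u, v follows -∂phi/∂v.
∂phi/∂u = 6u(u + 2); at u=2 this is 48, so u decreases.
∂phi/∂v = 12(v - 1)(v + 1)(v + 3); at v=2 this is 180, so v decreases.
u converges to its nearest critical value 0 (a local min of the u-part); v converges to 1. The iterate converges to (0, 1).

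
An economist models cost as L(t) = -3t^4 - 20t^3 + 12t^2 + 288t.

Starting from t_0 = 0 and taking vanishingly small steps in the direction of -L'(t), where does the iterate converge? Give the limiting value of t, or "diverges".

L'(t) = -12(t - 2)(t + 3)(t + 4), so L'(0) = 288.
Gradient descent moves in the -L' direction, i.e. t is decreasing.
The nearest critical point in that direction is t = -3, where L'' = 60 > 0 (a local minimum). The iterate converges there.

-3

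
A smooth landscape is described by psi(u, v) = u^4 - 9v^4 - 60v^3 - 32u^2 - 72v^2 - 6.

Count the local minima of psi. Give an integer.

psi separates as a function of u plus a function of v, so ∇psi=0 decouples.
∂psi/∂u = 4u(u - 4)(u + 4) = 0 at u ∈ {-4, 0, 4}; ∂psi/∂v = -36v(v + 1)(v + 4) = 0 at v ∈ {-4, -1, 0}.
The Hessian is diagonal: diag(psi_uu, psi_vv). Second derivatives: psi_uu(-4)=128, psi_uu(0)=-64, psi_uu(4)=128; psi_vv(-4)=-432, psi_vv(-1)=108, psi_vv(0)=-144.
Local minima occur where both diagonal entries positive: (-4, -1), (4, -1). Count: 2.

2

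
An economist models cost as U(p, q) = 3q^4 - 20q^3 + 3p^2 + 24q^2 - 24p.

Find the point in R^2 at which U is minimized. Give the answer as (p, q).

(4, 4)

U(p,q) separates as A(p) + B(q), so its minimum is min A + min B.
A'(p) = 6p - 24 vanishes at p ∈ {4}; B'(q) = 12q(q - 4)(q - 1) vanishes at q ∈ {0, 1, 4}.
Local minima of A (where A''>0): A(4)=-48. Local minima of B: B(0)=0, B(4)=-128.
So the global minimum of U is A(4) + B(4) = -48 − 128 = -176, attained at (4, 4).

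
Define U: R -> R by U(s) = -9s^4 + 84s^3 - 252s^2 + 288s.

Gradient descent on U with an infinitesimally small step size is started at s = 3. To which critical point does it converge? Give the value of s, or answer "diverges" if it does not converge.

U'(s) = -36(s - 4)(s - 2)(s - 1), so U'(3) = 72.
Gradient descent moves in the -U' direction, i.e. s is decreasing.
The nearest critical point in that direction is s = 2, where U'' = 72 > 0 (a local minimum). The iterate converges there.

2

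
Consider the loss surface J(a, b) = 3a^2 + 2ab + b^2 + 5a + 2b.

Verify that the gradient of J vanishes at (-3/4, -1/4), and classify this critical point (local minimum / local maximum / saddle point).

local minimum

∇J = (6a + 2b + 5, 2a + 2b + 2); substituting (-3/4, -1/4) gives ∇J = (0, 0), so (-3/4, -1/4) is indeed a critical point.
The Hessian of J is constant: H = [[6, 2], [2, 2]].
det(H) = 6·2 − 2² = 8.
det(H) > 0 and tr(H) = 8 > 0, so H is positive definite and the point is a local minimum.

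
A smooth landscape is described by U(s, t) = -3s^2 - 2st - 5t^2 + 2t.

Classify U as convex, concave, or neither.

U is quadratic, so its Hessian is the constant matrix H = [[-6, -2], [-2, -10]].
det(H) = 56, tr(H) = -16.
det(H) > 0 and tr(H) < 0, so H is negative definite everywhere: concave.

concave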